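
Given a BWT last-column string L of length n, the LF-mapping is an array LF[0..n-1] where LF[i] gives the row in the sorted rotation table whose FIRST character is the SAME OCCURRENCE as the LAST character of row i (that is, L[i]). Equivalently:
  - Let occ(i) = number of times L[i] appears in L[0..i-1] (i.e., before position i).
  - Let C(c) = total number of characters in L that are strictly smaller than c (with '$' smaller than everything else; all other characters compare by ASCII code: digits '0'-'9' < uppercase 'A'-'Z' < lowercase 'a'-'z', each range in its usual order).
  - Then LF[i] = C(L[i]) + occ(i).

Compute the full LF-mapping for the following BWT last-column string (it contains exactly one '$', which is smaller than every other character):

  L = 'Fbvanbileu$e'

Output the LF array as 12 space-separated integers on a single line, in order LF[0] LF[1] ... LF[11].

Char counts: '$':1, 'F':1, 'a':1, 'b':2, 'e':2, 'i':1, 'l':1, 'n':1, 'u':1, 'v':1
C (first-col start): C('$')=0, C('F')=1, C('a')=2, C('b')=3, C('e')=5, C('i')=7, C('l')=8, C('n')=9, C('u')=10, C('v')=11
L[0]='F': occ=0, LF[0]=C('F')+0=1+0=1
L[1]='b': occ=0, LF[1]=C('b')+0=3+0=3
L[2]='v': occ=0, LF[2]=C('v')+0=11+0=11
L[3]='a': occ=0, LF[3]=C('a')+0=2+0=2
L[4]='n': occ=0, LF[4]=C('n')+0=9+0=9
L[5]='b': occ=1, LF[5]=C('b')+1=3+1=4
L[6]='i': occ=0, LF[6]=C('i')+0=7+0=7
L[7]='l': occ=0, LF[7]=C('l')+0=8+0=8
L[8]='e': occ=0, LF[8]=C('e')+0=5+0=5
L[9]='u': occ=0, LF[9]=C('u')+0=10+0=10
L[10]='$': occ=0, LF[10]=C('$')+0=0+0=0
L[11]='e': occ=1, LF[11]=C('e')+1=5+1=6

Answer: 1 3 11 2 9 4 7 8 5 10 0 6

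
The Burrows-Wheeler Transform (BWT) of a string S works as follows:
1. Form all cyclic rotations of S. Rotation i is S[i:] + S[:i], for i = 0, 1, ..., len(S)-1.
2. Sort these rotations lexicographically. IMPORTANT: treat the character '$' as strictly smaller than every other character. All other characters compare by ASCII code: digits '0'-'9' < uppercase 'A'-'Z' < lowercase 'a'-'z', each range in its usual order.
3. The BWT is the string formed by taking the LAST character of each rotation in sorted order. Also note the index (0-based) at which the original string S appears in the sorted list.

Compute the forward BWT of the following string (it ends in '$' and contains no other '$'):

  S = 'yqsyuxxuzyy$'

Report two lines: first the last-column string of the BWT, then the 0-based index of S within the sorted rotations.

All 12 rotations (rotation i = S[i:]+S[:i]):
  rot[0] = yqsyuxxuzyy$
  rot[1] = qsyuxxuzyy$y
  rot[2] = syuxxuzyy$yq
  rot[3] = yuxxuzyy$yqs
  rot[4] = uxxuzyy$yqsy
  rot[5] = xxuzyy$yqsyu
  rot[6] = xuzyy$yqsyux
  rot[7] = uzyy$yqsyuxx
  rot[8] = zyy$yqsyuxxu
  rot[9] = yy$yqsyuxxuz
  rot[10] = y$yqsyuxxuzy
  rot[11] = $yqsyuxxuzyy
Sorted (with $ < everything):
  sorted[0] = $yqsyuxxuzyy  (last char: 'y')
  sorted[1] = qsyuxxuzyy$y  (last char: 'y')
  sorted[2] = syuxxuzyy$yq  (last char: 'q')
  sorted[3] = uxxuzyy$yqsy  (last char: 'y')
  sorted[4] = uzyy$yqsyuxx  (last char: 'x')
  sorted[5] = xuzyy$yqsyux  (last char: 'x')
  sorted[6] = xxuzyy$yqsyu  (last char: 'u')
  sorted[7] = y$yqsyuxxuzy  (last char: 'y')
  sorted[8] = yqsyuxxuzyy$  (last char: '$')
  sorted[9] = yuxxuzyy$yqs  (last char: 's')
  sorted[10] = yy$yqsyuxxuz  (last char: 'z')
  sorted[11] = zyy$yqsyuxxu  (last char: 'u')
Last column: yyqyxxuy$szu
Original string S is at sorted index 8

Answer: yyqyxxuy$szu
8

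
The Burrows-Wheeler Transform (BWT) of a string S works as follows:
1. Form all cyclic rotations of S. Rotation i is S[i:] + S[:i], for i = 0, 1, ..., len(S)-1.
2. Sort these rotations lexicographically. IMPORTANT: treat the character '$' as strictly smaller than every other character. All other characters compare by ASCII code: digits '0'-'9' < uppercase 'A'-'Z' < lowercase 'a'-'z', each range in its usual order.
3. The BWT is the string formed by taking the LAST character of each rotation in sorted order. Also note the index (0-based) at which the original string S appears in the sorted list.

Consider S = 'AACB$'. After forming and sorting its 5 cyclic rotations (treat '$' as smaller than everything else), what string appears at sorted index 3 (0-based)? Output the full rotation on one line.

Answer: B$AAC

Derivation:
All 5 rotations (rotation i = S[i:]+S[:i]):
  rot[0] = AACB$
  rot[1] = ACB$A
  rot[2] = CB$AA
  rot[3] = B$AAC
  rot[4] = $AACB
Sorted (with $ < everything):
  sorted[0] = $AACB
  sorted[1] = AACB$
  sorted[2] = ACB$A
  sorted[3] = B$AAC
  sorted[4] = CB$AA
sorted[3] = B$AAC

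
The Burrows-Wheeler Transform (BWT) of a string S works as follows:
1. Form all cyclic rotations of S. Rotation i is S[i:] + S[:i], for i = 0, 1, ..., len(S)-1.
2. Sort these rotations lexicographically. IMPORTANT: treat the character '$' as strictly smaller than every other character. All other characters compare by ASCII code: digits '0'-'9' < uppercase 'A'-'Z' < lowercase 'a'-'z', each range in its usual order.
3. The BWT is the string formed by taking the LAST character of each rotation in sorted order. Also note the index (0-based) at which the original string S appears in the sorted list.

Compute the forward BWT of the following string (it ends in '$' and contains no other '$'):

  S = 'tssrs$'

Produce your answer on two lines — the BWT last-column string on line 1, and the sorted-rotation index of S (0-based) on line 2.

Answer: ssrst$
5

Derivation:
All 6 rotations (rotation i = S[i:]+S[:i]):
  rot[0] = tssrs$
  rot[1] = ssrs$t
  rot[2] = srs$ts
  rot[3] = rs$tss
  rot[4] = s$tssr
  rot[5] = $tssrs
Sorted (with $ < everything):
  sorted[0] = $tssrs  (last char: 's')
  sorted[1] = rs$tss  (last char: 's')
  sorted[2] = s$tssr  (last char: 'r')
  sorted[3] = srs$ts  (last char: 's')
  sorted[4] = ssrs$t  (last char: 't')
  sorted[5] = tssrs$  (last char: '$')
Last column: ssrst$
Original string S is at sorted index 5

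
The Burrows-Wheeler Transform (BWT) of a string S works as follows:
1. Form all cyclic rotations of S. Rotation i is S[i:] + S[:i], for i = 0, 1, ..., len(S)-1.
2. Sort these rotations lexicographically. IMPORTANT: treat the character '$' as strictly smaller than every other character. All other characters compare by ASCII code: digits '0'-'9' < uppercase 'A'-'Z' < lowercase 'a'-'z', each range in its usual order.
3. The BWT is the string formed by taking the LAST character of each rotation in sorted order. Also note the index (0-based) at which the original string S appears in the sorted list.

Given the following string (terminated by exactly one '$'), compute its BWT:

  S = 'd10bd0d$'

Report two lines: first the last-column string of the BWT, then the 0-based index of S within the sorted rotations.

Answer: d1dd00b$
7

Derivation:
All 8 rotations (rotation i = S[i:]+S[:i]):
  rot[0] = d10bd0d$
  rot[1] = 10bd0d$d
  rot[2] = 0bd0d$d1
  rot[3] = bd0d$d10
  rot[4] = d0d$d10b
  rot[5] = 0d$d10bd
  rot[6] = d$d10bd0
  rot[7] = $d10bd0d
Sorted (with $ < everything):
  sorted[0] = $d10bd0d  (last char: 'd')
  sorted[1] = 0bd0d$d1  (last char: '1')
  sorted[2] = 0d$d10bd  (last char: 'd')
  sorted[3] = 10bd0d$d  (last char: 'd')
  sorted[4] = bd0d$d10  (last char: '0')
  sorted[5] = d$d10bd0  (last char: '0')
  sorted[6] = d0d$d10b  (last char: 'b')
  sorted[7] = d10bd0d$  (last char: '$')
Last column: d1dd00b$
Original string S is at sorted index 7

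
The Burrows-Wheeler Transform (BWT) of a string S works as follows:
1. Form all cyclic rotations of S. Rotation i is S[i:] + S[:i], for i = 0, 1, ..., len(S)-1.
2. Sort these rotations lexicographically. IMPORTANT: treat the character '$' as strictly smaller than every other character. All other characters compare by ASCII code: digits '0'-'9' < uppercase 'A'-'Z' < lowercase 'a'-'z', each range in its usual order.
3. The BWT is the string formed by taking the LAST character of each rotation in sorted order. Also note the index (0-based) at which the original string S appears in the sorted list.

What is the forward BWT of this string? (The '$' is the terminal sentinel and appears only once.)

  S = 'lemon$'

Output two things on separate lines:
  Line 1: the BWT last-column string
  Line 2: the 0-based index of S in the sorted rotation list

Answer: nl$eom
2

Derivation:
All 6 rotations (rotation i = S[i:]+S[:i]):
  rot[0] = lemon$
  rot[1] = emon$l
  rot[2] = mon$le
  rot[3] = on$lem
  rot[4] = n$lemo
  rot[5] = $lemon
Sorted (with $ < everything):
  sorted[0] = $lemon  (last char: 'n')
  sorted[1] = emon$l  (last char: 'l')
  sorted[2] = lemon$  (last char: '$')
  sorted[3] = mon$le  (last char: 'e')
  sorted[4] = n$lemo  (last char: 'o')
  sorted[5] = on$lem  (last char: 'm')
Last column: nl$eom
Original string S is at sorted index 2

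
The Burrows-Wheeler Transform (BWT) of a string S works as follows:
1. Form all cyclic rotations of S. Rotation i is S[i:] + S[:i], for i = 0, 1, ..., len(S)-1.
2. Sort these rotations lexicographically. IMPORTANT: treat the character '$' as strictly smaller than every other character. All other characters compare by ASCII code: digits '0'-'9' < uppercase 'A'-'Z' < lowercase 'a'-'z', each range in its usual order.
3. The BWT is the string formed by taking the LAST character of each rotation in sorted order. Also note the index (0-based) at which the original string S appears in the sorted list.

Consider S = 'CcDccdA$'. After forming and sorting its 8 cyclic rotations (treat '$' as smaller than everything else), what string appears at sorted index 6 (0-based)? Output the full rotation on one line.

Answer: cdA$CcDc

Derivation:
All 8 rotations (rotation i = S[i:]+S[:i]):
  rot[0] = CcDccdA$
  rot[1] = cDccdA$C
  rot[2] = DccdA$Cc
  rot[3] = ccdA$CcD
  rot[4] = cdA$CcDc
  rot[5] = dA$CcDcc
  rot[6] = A$CcDccd
  rot[7] = $CcDccdA
Sorted (with $ < everything):
  sorted[0] = $CcDccdA
  sorted[1] = A$CcDccd
  sorted[2] = CcDccdA$
  sorted[3] = DccdA$Cc
  sorted[4] = cDccdA$C
  sorted[5] = ccdA$CcD
  sorted[6] = cdA$CcDc
  sorted[7] = dA$CcDcc
sorted[6] = cdA$CcDc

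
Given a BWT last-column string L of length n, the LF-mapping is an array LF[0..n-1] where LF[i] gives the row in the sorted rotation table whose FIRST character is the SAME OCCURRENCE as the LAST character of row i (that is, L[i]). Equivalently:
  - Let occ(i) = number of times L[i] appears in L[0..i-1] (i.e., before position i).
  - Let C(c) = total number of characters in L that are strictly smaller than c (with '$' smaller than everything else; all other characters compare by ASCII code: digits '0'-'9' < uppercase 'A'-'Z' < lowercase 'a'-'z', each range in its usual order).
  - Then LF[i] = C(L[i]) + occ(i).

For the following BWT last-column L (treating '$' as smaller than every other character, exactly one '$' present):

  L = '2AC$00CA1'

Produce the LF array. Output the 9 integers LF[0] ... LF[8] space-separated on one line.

Char counts: '$':1, '0':2, '1':1, '2':1, 'A':2, 'C':2
C (first-col start): C('$')=0, C('0')=1, C('1')=3, C('2')=4, C('A')=5, C('C')=7
L[0]='2': occ=0, LF[0]=C('2')+0=4+0=4
L[1]='A': occ=0, LF[1]=C('A')+0=5+0=5
L[2]='C': occ=0, LF[2]=C('C')+0=7+0=7
L[3]='$': occ=0, LF[3]=C('$')+0=0+0=0
L[4]='0': occ=0, LF[4]=C('0')+0=1+0=1
L[5]='0': occ=1, LF[5]=C('0')+1=1+1=2
L[6]='C': occ=1, LF[6]=C('C')+1=7+1=8
L[7]='A': occ=1, LF[7]=C('A')+1=5+1=6
L[8]='1': occ=0, LF[8]=C('1')+0=3+0=3

Answer: 4 5 7 0 1 2 8 6 3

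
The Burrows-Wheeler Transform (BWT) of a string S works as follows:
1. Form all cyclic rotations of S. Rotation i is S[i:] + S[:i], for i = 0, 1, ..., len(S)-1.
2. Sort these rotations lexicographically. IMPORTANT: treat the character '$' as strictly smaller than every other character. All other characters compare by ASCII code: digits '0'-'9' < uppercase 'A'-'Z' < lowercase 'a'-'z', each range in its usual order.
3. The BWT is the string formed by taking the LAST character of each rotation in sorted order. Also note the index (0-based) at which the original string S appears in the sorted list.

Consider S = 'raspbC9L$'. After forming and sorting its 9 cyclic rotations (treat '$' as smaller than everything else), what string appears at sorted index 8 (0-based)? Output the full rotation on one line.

Answer: spbC9L$ra

Derivation:
All 9 rotations (rotation i = S[i:]+S[:i]):
  rot[0] = raspbC9L$
  rot[1] = aspbC9L$r
  rot[2] = spbC9L$ra
  rot[3] = pbC9L$ras
  rot[4] = bC9L$rasp
  rot[5] = C9L$raspb
  rot[6] = 9L$raspbC
  rot[7] = L$raspbC9
  rot[8] = $raspbC9L
Sorted (with $ < everything):
  sorted[0] = $raspbC9L
  sorted[1] = 9L$raspbC
  sorted[2] = C9L$raspb
  sorted[3] = L$raspbC9
  sorted[4] = aspbC9L$r
  sorted[5] = bC9L$rasp
  sorted[6] = pbC9L$ras
  sorted[7] = raspbC9L$
  sorted[8] = spbC9L$ra
sorted[8] = spbC9L$ra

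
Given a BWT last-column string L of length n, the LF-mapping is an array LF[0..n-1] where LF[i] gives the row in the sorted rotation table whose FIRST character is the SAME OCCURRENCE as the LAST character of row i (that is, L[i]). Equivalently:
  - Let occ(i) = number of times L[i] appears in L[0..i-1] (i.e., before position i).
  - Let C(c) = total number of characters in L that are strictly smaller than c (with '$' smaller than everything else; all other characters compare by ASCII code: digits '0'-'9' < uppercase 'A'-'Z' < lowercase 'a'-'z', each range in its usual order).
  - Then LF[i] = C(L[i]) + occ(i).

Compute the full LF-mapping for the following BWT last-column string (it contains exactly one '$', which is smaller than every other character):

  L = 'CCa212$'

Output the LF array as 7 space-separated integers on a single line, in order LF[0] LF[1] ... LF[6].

Char counts: '$':1, '1':1, '2':2, 'C':2, 'a':1
C (first-col start): C('$')=0, C('1')=1, C('2')=2, C('C')=4, C('a')=6
L[0]='C': occ=0, LF[0]=C('C')+0=4+0=4
L[1]='C': occ=1, LF[1]=C('C')+1=4+1=5
L[2]='a': occ=0, LF[2]=C('a')+0=6+0=6
L[3]='2': occ=0, LF[3]=C('2')+0=2+0=2
L[4]='1': occ=0, LF[4]=C('1')+0=1+0=1
L[5]='2': occ=1, LF[5]=C('2')+1=2+1=3
L[6]='$': occ=0, LF[6]=C('$')+0=0+0=0

Answer: 4 5 6 2 1 3 0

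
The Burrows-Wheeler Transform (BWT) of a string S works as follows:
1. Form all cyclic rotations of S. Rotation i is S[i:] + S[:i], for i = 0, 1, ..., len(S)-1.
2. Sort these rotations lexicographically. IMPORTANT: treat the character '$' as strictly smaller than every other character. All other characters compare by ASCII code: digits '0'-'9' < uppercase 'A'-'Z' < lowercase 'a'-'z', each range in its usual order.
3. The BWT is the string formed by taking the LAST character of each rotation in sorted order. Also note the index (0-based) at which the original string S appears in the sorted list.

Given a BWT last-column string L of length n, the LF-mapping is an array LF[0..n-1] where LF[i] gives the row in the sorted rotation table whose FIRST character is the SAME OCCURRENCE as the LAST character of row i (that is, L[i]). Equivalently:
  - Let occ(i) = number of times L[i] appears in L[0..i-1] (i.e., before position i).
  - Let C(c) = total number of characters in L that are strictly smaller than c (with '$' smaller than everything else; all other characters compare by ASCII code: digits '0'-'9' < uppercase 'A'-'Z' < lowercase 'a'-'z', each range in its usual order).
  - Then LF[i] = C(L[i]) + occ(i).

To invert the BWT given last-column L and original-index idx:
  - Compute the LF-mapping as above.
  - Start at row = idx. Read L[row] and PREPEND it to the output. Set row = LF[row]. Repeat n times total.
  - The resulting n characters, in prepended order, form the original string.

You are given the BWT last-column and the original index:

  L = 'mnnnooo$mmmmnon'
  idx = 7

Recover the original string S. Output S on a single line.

Answer: nmnmnomomnoonm$

Derivation:
LF mapping: 1 6 7 8 11 12 13 0 2 3 4 5 9 14 10
Walk LF starting at row 7, prepending L[row]:
  step 1: row=7, L[7]='$', prepend. Next row=LF[7]=0
  step 2: row=0, L[0]='m', prepend. Next row=LF[0]=1
  step 3: row=1, L[1]='n', prepend. Next row=LF[1]=6
  step 4: row=6, L[6]='o', prepend. Next row=LF[6]=13
  step 5: row=13, L[13]='o', prepend. Next row=LF[13]=14
  step 6: row=14, L[14]='n', prepend. Next row=LF[14]=10
  step 7: row=10, L[10]='m', prepend. Next row=LF[10]=4
  step 8: row=4, L[4]='o', prepend. Next row=LF[4]=11
  step 9: row=11, L[11]='m', prepend. Next row=LF[11]=5
  step 10: row=5, L[5]='o', prepend. Next row=LF[5]=12
  step 11: row=12, L[12]='n', prepend. Next row=LF[12]=9
  step 12: row=9, L[9]='m', prepend. Next row=LF[9]=3
  step 13: row=3, L[3]='n', prepend. Next row=LF[3]=8
  step 14: row=8, L[8]='m', prepend. Next row=LF[8]=2
  step 15: row=2, L[2]='n', prepend. Next row=LF[2]=7
Reversed output: nmnmnomomnoonm$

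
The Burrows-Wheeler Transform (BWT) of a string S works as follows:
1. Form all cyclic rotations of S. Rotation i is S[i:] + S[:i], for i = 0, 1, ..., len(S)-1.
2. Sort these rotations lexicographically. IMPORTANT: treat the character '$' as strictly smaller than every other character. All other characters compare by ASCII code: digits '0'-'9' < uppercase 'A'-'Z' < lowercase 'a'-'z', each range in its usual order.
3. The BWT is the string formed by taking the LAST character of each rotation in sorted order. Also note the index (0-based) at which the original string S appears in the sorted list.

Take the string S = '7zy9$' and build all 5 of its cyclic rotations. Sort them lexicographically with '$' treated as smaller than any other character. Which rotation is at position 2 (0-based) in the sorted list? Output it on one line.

Answer: 9$7zy

Derivation:
All 5 rotations (rotation i = S[i:]+S[:i]):
  rot[0] = 7zy9$
  rot[1] = zy9$7
  rot[2] = y9$7z
  rot[3] = 9$7zy
  rot[4] = $7zy9
Sorted (with $ < everything):
  sorted[0] = $7zy9
  sorted[1] = 7zy9$
  sorted[2] = 9$7zy
  sorted[3] = y9$7z
  sorted[4] = zy9$7
sorted[2] = 9$7zy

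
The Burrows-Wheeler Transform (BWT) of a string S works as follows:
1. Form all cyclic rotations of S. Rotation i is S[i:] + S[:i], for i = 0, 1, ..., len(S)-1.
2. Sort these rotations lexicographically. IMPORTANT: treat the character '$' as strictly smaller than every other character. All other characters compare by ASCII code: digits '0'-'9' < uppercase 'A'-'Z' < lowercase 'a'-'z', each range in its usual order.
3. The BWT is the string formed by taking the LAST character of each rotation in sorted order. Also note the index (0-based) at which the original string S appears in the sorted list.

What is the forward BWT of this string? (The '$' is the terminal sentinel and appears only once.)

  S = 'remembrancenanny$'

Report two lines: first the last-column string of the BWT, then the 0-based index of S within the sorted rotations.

Answer: yrnmnmrceeeaanb$n
15

Derivation:
All 17 rotations (rotation i = S[i:]+S[:i]):
  rot[0] = remembrancenanny$
  rot[1] = emembrancenanny$r
  rot[2] = membrancenanny$re
  rot[3] = embrancenanny$rem
  rot[4] = mbrancenanny$reme
  rot[5] = brancenanny$remem
  rot[6] = rancenanny$rememb
  rot[7] = ancenanny$remembr
  rot[8] = ncenanny$remembra
  rot[9] = cenanny$remembran
  rot[10] = enanny$remembranc
  rot[11] = nanny$remembrance
  rot[12] = anny$remembrancen
  rot[13] = nny$remembrancena
  rot[14] = ny$remembrancenan
  rot[15] = y$remembrancenann
  rot[16] = $remembrancenanny
Sorted (with $ < everything):
  sorted[0] = $remembrancenanny  (last char: 'y')
  sorted[1] = ancenanny$remembr  (last char: 'r')
  sorted[2] = anny$remembrancen  (last char: 'n')
  sorted[3] = brancenanny$remem  (last char: 'm')
  sorted[4] = cenanny$remembran  (last char: 'n')
  sorted[5] = embrancenanny$rem  (last char: 'm')
  sorted[6] = emembrancenanny$r  (last char: 'r')
  sorted[7] = enanny$remembranc  (last char: 'c')
  sorted[8] = mbrancenanny$reme  (last char: 'e')
  sorted[9] = membrancenanny$re  (last char: 'e')
  sorted[10] = nanny$remembrance  (last char: 'e')
  sorted[11] = ncenanny$remembra  (last char: 'a')
  sorted[12] = nny$remembrancena  (last char: 'a')
  sorted[13] = ny$remembrancenan  (last char: 'n')
  sorted[14] = rancenanny$rememb  (last char: 'b')
  sorted[15] = remembrancenanny$  (last char: '$')
  sorted[16] = y$remembrancenann  (last char: 'n')
Last column: yrnmnmrceeeaanb$n
Original string S is at sorted index 15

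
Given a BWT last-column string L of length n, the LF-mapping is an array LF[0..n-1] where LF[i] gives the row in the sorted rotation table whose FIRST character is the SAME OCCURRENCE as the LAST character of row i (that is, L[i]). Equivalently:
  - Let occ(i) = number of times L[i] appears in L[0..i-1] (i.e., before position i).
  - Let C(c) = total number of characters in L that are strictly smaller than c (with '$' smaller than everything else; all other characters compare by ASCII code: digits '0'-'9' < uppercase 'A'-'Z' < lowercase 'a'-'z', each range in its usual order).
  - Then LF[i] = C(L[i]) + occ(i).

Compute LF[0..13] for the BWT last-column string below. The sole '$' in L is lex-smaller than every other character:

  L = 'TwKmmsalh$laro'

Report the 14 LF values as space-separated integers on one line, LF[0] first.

Answer: 2 13 1 8 9 12 3 6 5 0 7 4 11 10

Derivation:
Char counts: '$':1, 'K':1, 'T':1, 'a':2, 'h':1, 'l':2, 'm':2, 'o':1, 'r':1, 's':1, 'w':1
C (first-col start): C('$')=0, C('K')=1, C('T')=2, C('a')=3, C('h')=5, C('l')=6, C('m')=8, C('o')=10, C('r')=11, C('s')=12, C('w')=13
L[0]='T': occ=0, LF[0]=C('T')+0=2+0=2
L[1]='w': occ=0, LF[1]=C('w')+0=13+0=13
L[2]='K': occ=0, LF[2]=C('K')+0=1+0=1
L[3]='m': occ=0, LF[3]=C('m')+0=8+0=8
L[4]='m': occ=1, LF[4]=C('m')+1=8+1=9
L[5]='s': occ=0, LF[5]=C('s')+0=12+0=12
L[6]='a': occ=0, LF[6]=C('a')+0=3+0=3
L[7]='l': occ=0, LF[7]=C('l')+0=6+0=6
L[8]='h': occ=0, LF[8]=C('h')+0=5+0=5
L[9]='$': occ=0, LF[9]=C('$')+0=0+0=0
L[10]='l': occ=1, LF[10]=C('l')+1=6+1=7
L[11]='a': occ=1, LF[11]=C('a')+1=3+1=4
L[12]='r': occ=0, LF[12]=C('r')+0=11+0=11
L[13]='o': occ=0, LF[13]=C('o')+0=10+0=10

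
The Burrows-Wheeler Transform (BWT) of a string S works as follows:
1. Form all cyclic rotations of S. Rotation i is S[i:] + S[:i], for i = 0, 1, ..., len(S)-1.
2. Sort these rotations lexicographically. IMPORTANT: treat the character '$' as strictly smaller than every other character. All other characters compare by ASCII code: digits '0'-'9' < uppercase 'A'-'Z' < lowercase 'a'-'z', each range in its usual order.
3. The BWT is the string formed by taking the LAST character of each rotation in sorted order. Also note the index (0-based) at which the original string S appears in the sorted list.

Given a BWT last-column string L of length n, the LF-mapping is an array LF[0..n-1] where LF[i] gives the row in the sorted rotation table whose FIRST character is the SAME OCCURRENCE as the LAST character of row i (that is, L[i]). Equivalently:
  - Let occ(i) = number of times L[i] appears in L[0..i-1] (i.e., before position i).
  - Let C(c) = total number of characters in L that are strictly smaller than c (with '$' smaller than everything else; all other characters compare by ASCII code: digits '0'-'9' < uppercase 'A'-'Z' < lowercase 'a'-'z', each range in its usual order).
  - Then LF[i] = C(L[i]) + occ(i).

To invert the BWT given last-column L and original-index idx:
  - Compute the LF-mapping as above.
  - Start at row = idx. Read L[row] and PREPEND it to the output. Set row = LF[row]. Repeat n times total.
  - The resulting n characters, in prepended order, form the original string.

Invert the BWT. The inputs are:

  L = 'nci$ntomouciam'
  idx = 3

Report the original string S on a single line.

LF mapping: 8 2 4 0 9 12 10 6 11 13 3 5 1 7
Walk LF starting at row 3, prepending L[row]:
  step 1: row=3, L[3]='$', prepend. Next row=LF[3]=0
  step 2: row=0, L[0]='n', prepend. Next row=LF[0]=8
  step 3: row=8, L[8]='o', prepend. Next row=LF[8]=11
  step 4: row=11, L[11]='i', prepend. Next row=LF[11]=5
  step 5: row=5, L[5]='t', prepend. Next row=LF[5]=12
  step 6: row=12, L[12]='a', prepend. Next row=LF[12]=1
  step 7: row=1, L[1]='c', prepend. Next row=LF[1]=2
  step 8: row=2, L[2]='i', prepend. Next row=LF[2]=4
  step 9: row=4, L[4]='n', prepend. Next row=LF[4]=9
  step 10: row=9, L[9]='u', prepend. Next row=LF[9]=13
  step 11: row=13, L[13]='m', prepend. Next row=LF[13]=7
  step 12: row=7, L[7]='m', prepend. Next row=LF[7]=6
  step 13: row=6, L[6]='o', prepend. Next row=LF[6]=10
  step 14: row=10, L[10]='c', prepend. Next row=LF[10]=3
Reversed output: communication$

Answer: communication$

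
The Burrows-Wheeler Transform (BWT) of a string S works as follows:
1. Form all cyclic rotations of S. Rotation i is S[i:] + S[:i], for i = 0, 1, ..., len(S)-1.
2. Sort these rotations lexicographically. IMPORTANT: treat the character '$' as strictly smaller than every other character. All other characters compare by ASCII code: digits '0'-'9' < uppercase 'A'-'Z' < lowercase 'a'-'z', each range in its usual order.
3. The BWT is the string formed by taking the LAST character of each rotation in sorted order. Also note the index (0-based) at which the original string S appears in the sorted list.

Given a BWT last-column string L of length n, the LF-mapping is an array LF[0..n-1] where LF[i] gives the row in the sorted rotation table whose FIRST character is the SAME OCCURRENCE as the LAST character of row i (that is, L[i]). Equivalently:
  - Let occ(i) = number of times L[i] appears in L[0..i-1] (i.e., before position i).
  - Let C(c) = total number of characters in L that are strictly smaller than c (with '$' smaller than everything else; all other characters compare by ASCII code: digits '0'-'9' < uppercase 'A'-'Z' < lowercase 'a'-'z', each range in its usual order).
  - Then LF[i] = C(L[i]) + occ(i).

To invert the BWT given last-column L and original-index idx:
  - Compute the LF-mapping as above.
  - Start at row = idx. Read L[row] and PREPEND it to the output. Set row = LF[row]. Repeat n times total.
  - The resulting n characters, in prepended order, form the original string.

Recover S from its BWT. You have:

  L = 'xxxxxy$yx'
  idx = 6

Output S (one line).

Answer: xyyxxxxx$

Derivation:
LF mapping: 1 2 3 4 5 7 0 8 6
Walk LF starting at row 6, prepending L[row]:
  step 1: row=6, L[6]='$', prepend. Next row=LF[6]=0
  step 2: row=0, L[0]='x', prepend. Next row=LF[0]=1
  step 3: row=1, L[1]='x', prepend. Next row=LF[1]=2
  step 4: row=2, L[2]='x', prepend. Next row=LF[2]=3
  step 5: row=3, L[3]='x', prepend. Next row=LF[3]=4
  step 6: row=4, L[4]='x', prepend. Next row=LF[4]=5
  step 7: row=5, L[5]='y', prepend. Next row=LF[5]=7
  step 8: row=7, L[7]='y', prepend. Next row=LF[7]=8
  step 9: row=8, L[8]='x', prepend. Next row=LF[8]=6
Reversed output: xyyxxxxx$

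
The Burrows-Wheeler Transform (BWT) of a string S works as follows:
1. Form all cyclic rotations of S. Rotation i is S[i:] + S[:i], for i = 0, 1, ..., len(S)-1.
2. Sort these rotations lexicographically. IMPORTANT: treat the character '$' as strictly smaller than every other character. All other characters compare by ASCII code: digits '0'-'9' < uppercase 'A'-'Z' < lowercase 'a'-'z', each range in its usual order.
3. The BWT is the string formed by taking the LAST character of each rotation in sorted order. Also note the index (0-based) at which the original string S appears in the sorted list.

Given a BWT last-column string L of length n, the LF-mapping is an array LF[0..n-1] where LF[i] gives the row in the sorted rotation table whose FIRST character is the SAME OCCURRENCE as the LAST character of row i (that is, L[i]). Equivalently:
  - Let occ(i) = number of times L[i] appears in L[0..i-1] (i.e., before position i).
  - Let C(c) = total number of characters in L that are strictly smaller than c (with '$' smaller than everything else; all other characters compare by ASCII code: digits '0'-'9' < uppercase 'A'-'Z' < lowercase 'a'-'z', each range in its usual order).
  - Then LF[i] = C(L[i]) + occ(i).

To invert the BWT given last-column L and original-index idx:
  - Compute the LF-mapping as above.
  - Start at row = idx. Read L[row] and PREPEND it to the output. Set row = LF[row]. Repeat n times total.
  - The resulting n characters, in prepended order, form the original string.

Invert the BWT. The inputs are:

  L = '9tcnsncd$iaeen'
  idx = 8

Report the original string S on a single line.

LF mapping: 1 13 3 9 12 10 4 5 0 8 2 6 7 11
Walk LF starting at row 8, prepending L[row]:
  step 1: row=8, L[8]='$', prepend. Next row=LF[8]=0
  step 2: row=0, L[0]='9', prepend. Next row=LF[0]=1
  step 3: row=1, L[1]='t', prepend. Next row=LF[1]=13
  step 4: row=13, L[13]='n', prepend. Next row=LF[13]=11
  step 5: row=11, L[11]='e', prepend. Next row=LF[11]=6
  step 6: row=6, L[6]='c', prepend. Next row=LF[6]=4
  step 7: row=4, L[4]='s', prepend. Next row=LF[4]=12
  step 8: row=12, L[12]='e', prepend. Next row=LF[12]=7
  step 9: row=7, L[7]='d', prepend. Next row=LF[7]=5
  step 10: row=5, L[5]='n', prepend. Next row=LF[5]=10
  step 11: row=10, L[10]='a', prepend. Next row=LF[10]=2
  step 12: row=2, L[2]='c', prepend. Next row=LF[2]=3
  step 13: row=3, L[3]='n', prepend. Next row=LF[3]=9
  step 14: row=9, L[9]='i', prepend. Next row=LF[9]=8
Reversed output: incandescent9$

Answer: incandescent9$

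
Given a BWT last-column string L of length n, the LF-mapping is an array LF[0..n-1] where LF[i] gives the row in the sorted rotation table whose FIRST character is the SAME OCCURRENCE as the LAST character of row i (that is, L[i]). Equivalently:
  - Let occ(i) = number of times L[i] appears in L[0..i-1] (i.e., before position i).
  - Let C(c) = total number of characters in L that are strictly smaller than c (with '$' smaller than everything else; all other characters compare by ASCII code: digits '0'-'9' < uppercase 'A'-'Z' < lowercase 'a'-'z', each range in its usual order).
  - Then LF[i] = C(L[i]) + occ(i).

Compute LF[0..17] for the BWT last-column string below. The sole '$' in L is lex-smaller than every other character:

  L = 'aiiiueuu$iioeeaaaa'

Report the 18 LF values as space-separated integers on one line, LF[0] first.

Answer: 1 9 10 11 15 6 16 17 0 12 13 14 7 8 2 3 4 5

Derivation:
Char counts: '$':1, 'a':5, 'e':3, 'i':5, 'o':1, 'u':3
C (first-col start): C('$')=0, C('a')=1, C('e')=6, C('i')=9, C('o')=14, C('u')=15
L[0]='a': occ=0, LF[0]=C('a')+0=1+0=1
L[1]='i': occ=0, LF[1]=C('i')+0=9+0=9
L[2]='i': occ=1, LF[2]=C('i')+1=9+1=10
L[3]='i': occ=2, LF[3]=C('i')+2=9+2=11
L[4]='u': occ=0, LF[4]=C('u')+0=15+0=15
L[5]='e': occ=0, LF[5]=C('e')+0=6+0=6
L[6]='u': occ=1, LF[6]=C('u')+1=15+1=16
L[7]='u': occ=2, LF[7]=C('u')+2=15+2=17
L[8]='$': occ=0, LF[8]=C('$')+0=0+0=0
L[9]='i': occ=3, LF[9]=C('i')+3=9+3=12
L[10]='i': occ=4, LF[10]=C('i')+4=9+4=13
L[11]='o': occ=0, LF[11]=C('o')+0=14+0=14
L[12]='e': occ=1, LF[12]=C('e')+1=6+1=7
L[13]='e': occ=2, LF[13]=C('e')+2=6+2=8
L[14]='a': occ=1, LF[14]=C('a')+1=1+1=2
L[15]='a': occ=2, LF[15]=C('a')+2=1+2=3
L[16]='a': occ=3, LF[16]=C('a')+3=1+3=4
L[17]='a': occ=4, LF[17]=C('a')+4=1+4=5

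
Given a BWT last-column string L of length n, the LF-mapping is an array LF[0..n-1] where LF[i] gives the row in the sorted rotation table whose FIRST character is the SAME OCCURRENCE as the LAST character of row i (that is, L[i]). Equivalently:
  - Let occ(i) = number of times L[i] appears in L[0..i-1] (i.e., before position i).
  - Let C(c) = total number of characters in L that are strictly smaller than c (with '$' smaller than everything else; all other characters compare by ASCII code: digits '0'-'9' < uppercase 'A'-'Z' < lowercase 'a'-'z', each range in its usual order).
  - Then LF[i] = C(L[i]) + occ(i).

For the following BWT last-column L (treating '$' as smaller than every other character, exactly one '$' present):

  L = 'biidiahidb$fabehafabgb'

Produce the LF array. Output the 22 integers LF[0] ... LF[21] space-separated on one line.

Char counts: '$':1, 'a':4, 'b':5, 'd':2, 'e':1, 'f':2, 'g':1, 'h':2, 'i':4
C (first-col start): C('$')=0, C('a')=1, C('b')=5, C('d')=10, C('e')=12, C('f')=13, C('g')=15, C('h')=16, C('i')=18
L[0]='b': occ=0, LF[0]=C('b')+0=5+0=5
L[1]='i': occ=0, LF[1]=C('i')+0=18+0=18
L[2]='i': occ=1, LF[2]=C('i')+1=18+1=19
L[3]='d': occ=0, LF[3]=C('d')+0=10+0=10
L[4]='i': occ=2, LF[4]=C('i')+2=18+2=20
L[5]='a': occ=0, LF[5]=C('a')+0=1+0=1
L[6]='h': occ=0, LF[6]=C('h')+0=16+0=16
L[7]='i': occ=3, LF[7]=C('i')+3=18+3=21
L[8]='d': occ=1, LF[8]=C('d')+1=10+1=11
L[9]='b': occ=1, LF[9]=C('b')+1=5+1=6
L[10]='$': occ=0, LF[10]=C('$')+0=0+0=0
L[11]='f': occ=0, LF[11]=C('f')+0=13+0=13
L[12]='a': occ=1, LF[12]=C('a')+1=1+1=2
L[13]='b': occ=2, LF[13]=C('b')+2=5+2=7
L[14]='e': occ=0, LF[14]=C('e')+0=12+0=12
L[15]='h': occ=1, LF[15]=C('h')+1=16+1=17
L[16]='a': occ=2, LF[16]=C('a')+2=1+2=3
L[17]='f': occ=1, LF[17]=C('f')+1=13+1=14
L[18]='a': occ=3, LF[18]=C('a')+3=1+3=4
L[19]='b': occ=3, LF[19]=C('b')+3=5+3=8
L[20]='g': occ=0, LF[20]=C('g')+0=15+0=15
L[21]='b': occ=4, LF[21]=C('b')+4=5+4=9

Answer: 5 18 19 10 20 1 16 21 11 6 0 13 2 7 12 17 3 14 4 8 15 9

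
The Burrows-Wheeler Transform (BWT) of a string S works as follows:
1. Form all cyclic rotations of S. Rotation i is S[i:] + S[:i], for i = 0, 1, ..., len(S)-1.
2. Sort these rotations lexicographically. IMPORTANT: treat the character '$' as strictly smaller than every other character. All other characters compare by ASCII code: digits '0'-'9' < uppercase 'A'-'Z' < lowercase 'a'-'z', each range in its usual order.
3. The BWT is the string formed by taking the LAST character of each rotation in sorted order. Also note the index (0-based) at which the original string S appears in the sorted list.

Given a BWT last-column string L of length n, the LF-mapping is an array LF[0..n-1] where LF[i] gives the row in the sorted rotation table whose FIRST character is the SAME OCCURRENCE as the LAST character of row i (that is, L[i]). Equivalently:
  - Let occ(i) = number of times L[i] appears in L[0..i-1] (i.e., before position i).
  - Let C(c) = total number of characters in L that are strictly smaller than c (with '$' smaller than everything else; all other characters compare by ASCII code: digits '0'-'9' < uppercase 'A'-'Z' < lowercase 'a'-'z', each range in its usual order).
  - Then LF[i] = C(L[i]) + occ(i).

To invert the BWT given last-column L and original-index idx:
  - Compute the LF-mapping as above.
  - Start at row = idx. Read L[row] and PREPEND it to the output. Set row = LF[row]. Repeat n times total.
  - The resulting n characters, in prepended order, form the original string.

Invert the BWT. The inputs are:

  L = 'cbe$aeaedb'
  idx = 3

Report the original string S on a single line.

Answer: babeeadec$

Derivation:
LF mapping: 5 3 7 0 1 8 2 9 6 4
Walk LF starting at row 3, prepending L[row]:
  step 1: row=3, L[3]='$', prepend. Next row=LF[3]=0
  step 2: row=0, L[0]='c', prepend. Next row=LF[0]=5
  step 3: row=5, L[5]='e', prepend. Next row=LF[5]=8
  step 4: row=8, L[8]='d', prepend. Next row=LF[8]=6
  step 5: row=6, L[6]='a', prepend. Next row=LF[6]=2
  step 6: row=2, L[2]='e', prepend. Next row=LF[2]=7
  step 7: row=7, L[7]='e', prepend. Next row=LF[7]=9
  step 8: row=9, L[9]='b', prepend. Next row=LF[9]=4
  step 9: row=4, L[4]='a', prepend. Next row=LF[4]=1
  step 10: row=1, L[1]='b', prepend. Next row=LF[1]=3
Reversed output: babeeadec$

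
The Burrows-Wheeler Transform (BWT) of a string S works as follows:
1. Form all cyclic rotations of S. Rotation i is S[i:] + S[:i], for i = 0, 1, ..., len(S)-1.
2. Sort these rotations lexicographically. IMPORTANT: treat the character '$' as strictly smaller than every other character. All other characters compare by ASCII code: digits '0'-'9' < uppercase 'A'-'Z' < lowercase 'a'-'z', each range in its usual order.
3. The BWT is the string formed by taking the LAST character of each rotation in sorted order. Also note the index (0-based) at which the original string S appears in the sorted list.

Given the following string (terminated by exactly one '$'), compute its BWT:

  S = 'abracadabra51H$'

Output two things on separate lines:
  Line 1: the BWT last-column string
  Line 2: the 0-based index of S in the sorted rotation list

Answer: H5a1rd$rcaaaabb
6

Derivation:
All 15 rotations (rotation i = S[i:]+S[:i]):
  rot[0] = abracadabra51H$
  rot[1] = bracadabra51H$a
  rot[2] = racadabra51H$ab
  rot[3] = acadabra51H$abr
  rot[4] = cadabra51H$abra
  rot[5] = adabra51H$abrac
  rot[6] = dabra51H$abraca
  rot[7] = abra51H$abracad
  rot[8] = bra51H$abracada
  rot[9] = ra51H$abracadab
  rot[10] = a51H$abracadabr
  rot[11] = 51H$abracadabra
  rot[12] = 1H$abracadabra5
  rot[13] = H$abracadabra51
  rot[14] = $abracadabra51H
Sorted (with $ < everything):
  sorted[0] = $abracadabra51H  (last char: 'H')
  sorted[1] = 1H$abracadabra5  (last char: '5')
  sorted[2] = 51H$abracadabra  (last char: 'a')
  sorted[3] = H$abracadabra51  (last char: '1')
  sorted[4] = a51H$abracadabr  (last char: 'r')
  sorted[5] = abra51H$abracad  (last char: 'd')
  sorted[6] = abracadabra51H$  (last char: '$')
  sorted[7] = acadabra51H$abr  (last char: 'r')
  sorted[8] = adabra51H$abrac  (last char: 'c')
  sorted[9] = bra51H$abracada  (last char: 'a')
  sorted[10] = bracadabra51H$a  (last char: 'a')
  sorted[11] = cadabra51H$abra  (last char: 'a')
  sorted[12] = dabra51H$abraca  (last char: 'a')
  sorted[13] = ra51H$abracadab  (last char: 'b')
  sorted[14] = racadabra51H$ab  (last char: 'b')
Last column: H5a1rd$rcaaaabb
Original string S is at sorted index 6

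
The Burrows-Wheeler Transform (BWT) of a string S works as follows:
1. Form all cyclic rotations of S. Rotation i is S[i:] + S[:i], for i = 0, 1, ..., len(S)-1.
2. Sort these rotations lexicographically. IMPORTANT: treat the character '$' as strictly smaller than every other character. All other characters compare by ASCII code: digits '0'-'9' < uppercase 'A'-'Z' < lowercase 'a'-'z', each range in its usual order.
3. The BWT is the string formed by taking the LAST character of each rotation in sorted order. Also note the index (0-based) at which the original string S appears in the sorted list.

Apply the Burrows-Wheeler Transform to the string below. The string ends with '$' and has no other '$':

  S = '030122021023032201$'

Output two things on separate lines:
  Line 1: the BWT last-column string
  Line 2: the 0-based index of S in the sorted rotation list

Answer: 12321$3020220310020
5

Derivation:
All 19 rotations (rotation i = S[i:]+S[:i]):
  rot[0] = 030122021023032201$
  rot[1] = 30122021023032201$0
  rot[2] = 0122021023032201$03
  rot[3] = 122021023032201$030
  rot[4] = 22021023032201$0301
  rot[5] = 2021023032201$03012
  rot[6] = 021023032201$030122
  rot[7] = 21023032201$0301220
  rot[8] = 1023032201$03012202
  rot[9] = 023032201$030122021
  rot[10] = 23032201$0301220210
  rot[11] = 3032201$03012202102
  rot[12] = 032201$030122021023
  rot[13] = 32201$0301220210230
  rot[14] = 2201$03012202102303
  rot[15] = 201$030122021023032
  rot[16] = 01$0301220210230322
  rot[17] = 1$03012202102303220
  rot[18] = $030122021023032201
Sorted (with $ < everything):
  sorted[0] = $030122021023032201  (last char: '1')
  sorted[1] = 01$0301220210230322  (last char: '2')
  sorted[2] = 0122021023032201$03  (last char: '3')
  sorted[3] = 021023032201$030122  (last char: '2')
  sorted[4] = 023032201$030122021  (last char: '1')
  sorted[5] = 030122021023032201$  (last char: '$')
  sorted[6] = 032201$030122021023  (last char: '3')
  sorted[7] = 1$03012202102303220  (last char: '0')
  sorted[8] = 1023032201$03012202  (last char: '2')
  sorted[9] = 122021023032201$030  (last char: '0')
  sorted[10] = 201$030122021023032  (last char: '2')
  sorted[11] = 2021023032201$03012  (last char: '2')
  sorted[12] = 21023032201$0301220  (last char: '0')
  sorted[13] = 2201$03012202102303  (last char: '3')
  sorted[14] = 22021023032201$0301  (last char: '1')
  sorted[15] = 23032201$0301220210  (last char: '0')
  sorted[16] = 30122021023032201$0  (last char: '0')
  sorted[17] = 3032201$03012202102  (last char: '2')
  sorted[18] = 32201$0301220210230  (last char: '0')
Last column: 12321$3020220310020
Original string S is at sorted index 5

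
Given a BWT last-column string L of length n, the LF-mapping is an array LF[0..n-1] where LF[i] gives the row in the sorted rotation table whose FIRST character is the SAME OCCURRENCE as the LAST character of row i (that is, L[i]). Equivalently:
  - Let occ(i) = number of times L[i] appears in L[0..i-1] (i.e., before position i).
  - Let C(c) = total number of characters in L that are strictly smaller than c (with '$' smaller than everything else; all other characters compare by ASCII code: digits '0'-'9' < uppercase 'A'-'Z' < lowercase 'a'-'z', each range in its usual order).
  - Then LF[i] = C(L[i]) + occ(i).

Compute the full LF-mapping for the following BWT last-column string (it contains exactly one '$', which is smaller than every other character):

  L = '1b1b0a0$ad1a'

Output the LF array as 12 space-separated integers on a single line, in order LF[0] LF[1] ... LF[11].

Answer: 3 9 4 10 1 6 2 0 7 11 5 8

Derivation:
Char counts: '$':1, '0':2, '1':3, 'a':3, 'b':2, 'd':1
C (first-col start): C('$')=0, C('0')=1, C('1')=3, C('a')=6, C('b')=9, C('d')=11
L[0]='1': occ=0, LF[0]=C('1')+0=3+0=3
L[1]='b': occ=0, LF[1]=C('b')+0=9+0=9
L[2]='1': occ=1, LF[2]=C('1')+1=3+1=4
L[3]='b': occ=1, LF[3]=C('b')+1=9+1=10
L[4]='0': occ=0, LF[4]=C('0')+0=1+0=1
L[5]='a': occ=0, LF[5]=C('a')+0=6+0=6
L[6]='0': occ=1, LF[6]=C('0')+1=1+1=2
L[7]='$': occ=0, LF[7]=C('$')+0=0+0=0
L[8]='a': occ=1, LF[8]=C('a')+1=6+1=7
L[9]='d': occ=0, LF[9]=C('d')+0=11+0=11
L[10]='1': occ=2, LF[10]=C('1')+2=3+2=5
L[11]='a': occ=2, LF[11]=C('a')+2=6+2=8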